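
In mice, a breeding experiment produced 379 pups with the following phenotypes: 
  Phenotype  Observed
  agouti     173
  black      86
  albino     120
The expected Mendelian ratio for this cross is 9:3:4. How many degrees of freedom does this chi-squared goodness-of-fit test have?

A goodness-of-fit test with 3 phenotype classes has df = 3 − 1 = 2.

2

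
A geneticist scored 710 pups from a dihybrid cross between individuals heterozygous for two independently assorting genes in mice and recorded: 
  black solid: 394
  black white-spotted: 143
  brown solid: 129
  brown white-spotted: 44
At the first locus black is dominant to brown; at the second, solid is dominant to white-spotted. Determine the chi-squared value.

0.936

A dihybrid F₂ with independent assortment and complete dominance at both loci gives a 9:3:3:1 phenotypic ratio.
The 9:3:3:1 ratio has 16 parts, so with N = 710 the expected counts are:
  black solid: 710 × 9/16 = 399.375
  black white-spotted: 710 × 3/16 = 133.125
  brown solid: 710 × 3/16 = 133.125
  brown white-spotted: 710 × 1/16 = 44.375
χ² = Σ (O − E)² / E
  black solid: (394 − 399.375)² / 399.375 = 0.0723
  black white-spotted: (143 − 133.125)² / 133.125 = 0.7325
  brown solid: (129 − 133.125)² / 133.125 = 0.1278
  brown white-spotted: (44 − 44.375)² / 44.375 = 0.0032
χ² = 0.0723 + 0.7325 + 0.1278 + 0.0032 = 0.9358 ≈ 0.936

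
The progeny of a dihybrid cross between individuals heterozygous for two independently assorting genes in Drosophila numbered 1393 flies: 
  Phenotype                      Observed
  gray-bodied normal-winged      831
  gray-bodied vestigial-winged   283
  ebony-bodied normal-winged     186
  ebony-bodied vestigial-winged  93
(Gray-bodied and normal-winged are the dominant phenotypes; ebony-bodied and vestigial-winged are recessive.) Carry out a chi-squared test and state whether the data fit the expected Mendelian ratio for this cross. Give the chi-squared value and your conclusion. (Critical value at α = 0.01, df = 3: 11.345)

26.743; not consistent

A dihybrid F₂ with independent assortment and complete dominance at both loci gives a 9:3:3:1 phenotypic ratio.
Expected counts for N = 1393 under a 9:3:3:1 ratio (total parts = 16):
  gray-bodied normal-winged: 1393 × 9/16 = 783.5625
  gray-bodied vestigial-winged: 1393 × 3/16 = 261.1875
  ebony-bodied normal-winged: 1393 × 3/16 = 261.1875
  ebony-bodied vestigial-winged: 1393 × 1/16 = 87.0625
χ² = Σ (O − E)² / E
  gray-bodied normal-winged: (831 − 783.5625)² / 783.5625 = 2.8719
  gray-bodied vestigial-winged: (283 − 261.1875)² / 261.1875 = 1.8216
  ebony-bodied normal-winged: (186 − 261.1875)² / 261.1875 = 21.6441
  ebony-bodied vestigial-winged: (93 − 87.0625)² / 87.0625 = 0.4049
χ² = 2.8719 + 1.8216 + 21.6441 + 0.4049 = 26.7425 ≈ 26.743
Degrees of freedom = 4 − 1 = 3; critical value at α = 0.01 is 11.345.
Since 26.743 > 11.345, we reject the null hypothesis — the data do not fit the 9:3:3:1 ratio.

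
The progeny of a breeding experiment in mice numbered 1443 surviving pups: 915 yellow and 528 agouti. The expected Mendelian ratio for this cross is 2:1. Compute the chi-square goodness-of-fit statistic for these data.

6.889

Expected counts for N = 1443 under a 2:1 ratio (total parts = 3):
  yellow: 1443 × 2/3 = 962
  agouti: 1443 × 1/3 = 481
χ² = Σ (O − E)² / E
  yellow: (915 − 962)² / 962 = 2.2963
  agouti: (528 − 481)² / 481 = 4.5925
χ² = 2.2963 + 4.5925 = 6.8888 ≈ 6.889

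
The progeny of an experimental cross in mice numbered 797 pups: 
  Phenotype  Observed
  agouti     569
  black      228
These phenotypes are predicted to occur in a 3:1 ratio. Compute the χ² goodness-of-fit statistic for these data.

Expected counts for N = 797 under a 3:1 ratio (total parts = 4):
  agouti: 797 × 3/4 = 597.75
  black: 797 × 1/4 = 199.25
χ² = Σ (O − E)² / E
  agouti: (569 − 597.75)² / 597.75 = 1.3828
  black: (228 − 199.25)² / 199.25 = 4.1484
χ² = 1.3828 + 4.1484 = 5.5312 ≈ 5.531

5.531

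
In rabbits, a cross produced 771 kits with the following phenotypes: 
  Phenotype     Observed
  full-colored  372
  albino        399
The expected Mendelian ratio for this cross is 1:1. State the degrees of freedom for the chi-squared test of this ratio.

1

A goodness-of-fit test with 2 phenotype classes has df = 2 − 1 = 1.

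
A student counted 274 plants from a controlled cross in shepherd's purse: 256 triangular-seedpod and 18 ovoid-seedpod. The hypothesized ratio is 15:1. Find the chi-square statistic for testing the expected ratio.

The 15:1 ratio has 16 parts, so with N = 274 the expected counts are:
  triangular-seedpod: 274 × 15/16 = 256.875
  ovoid-seedpod: 274 × 1/16 = 17.125
χ² = Σ (O − E)² / E
  triangular-seedpod: (256 − 256.875)² / 256.875 = 0.0030
  ovoid-seedpod: (18 − 17.125)² / 17.125 = 0.0447
χ² = 0.0030 + 0.0447 = 0.0477 ≈ 0.048

0.048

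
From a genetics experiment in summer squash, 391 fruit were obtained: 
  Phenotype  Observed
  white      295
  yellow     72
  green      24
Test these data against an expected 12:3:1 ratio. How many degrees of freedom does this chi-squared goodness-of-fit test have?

2

A goodness-of-fit test with 3 phenotype classes has df = 3 − 1 = 2.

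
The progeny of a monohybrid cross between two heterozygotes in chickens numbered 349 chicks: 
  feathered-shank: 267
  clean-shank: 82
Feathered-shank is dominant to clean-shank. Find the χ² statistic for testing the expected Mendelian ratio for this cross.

For a monohybrid cross between heterozygotes with complete dominance, the expected phenotypic ratio is 3:1.
Under the 3:1 hypothesis (Σ ratio = 4, N = 349):
  feathered-shank: 349 × 3/4 = 261.75
  clean-shank: 349 × 1/4 = 87.25
χ² = Σ (O − E)² / E
  feathered-shank: (267 − 261.75)² / 261.75 = 0.1053
  clean-shank: (82 − 87.25)² / 87.25 = 0.3159
χ² = 0.1053 + 0.3159 = 0.4212 ≈ 0.421

0.421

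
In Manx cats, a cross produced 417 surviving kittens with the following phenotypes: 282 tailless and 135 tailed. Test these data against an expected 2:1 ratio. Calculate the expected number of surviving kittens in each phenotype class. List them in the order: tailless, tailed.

The 2:1 ratio has 3 parts, so with N = 417 the expected counts are:
  tailless: 417 × 2/3 = 278
  tailed: 417 × 1/3 = 139

278, 139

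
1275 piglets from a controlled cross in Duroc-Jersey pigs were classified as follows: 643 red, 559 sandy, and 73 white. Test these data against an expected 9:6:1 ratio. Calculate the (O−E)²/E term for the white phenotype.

0.561

Expected counts for N = 1275 under a 9:6:1 ratio (total parts = 16):
  red: 1275 × 9/16 = 717.1875
  sandy: 1275 × 6/16 = 478.125
  white: 1275 × 1/16 = 79.6875
Contribution of white: (73 − 79.6875)² / 79.6875 = 0.5612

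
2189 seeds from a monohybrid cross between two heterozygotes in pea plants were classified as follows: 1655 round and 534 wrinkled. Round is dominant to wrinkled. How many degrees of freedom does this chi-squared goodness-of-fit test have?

1

For a monohybrid cross between heterozygotes with complete dominance, the expected phenotypic ratio is 3:1.
A goodness-of-fit test with 2 phenotype classes has df = 2 − 1 = 1.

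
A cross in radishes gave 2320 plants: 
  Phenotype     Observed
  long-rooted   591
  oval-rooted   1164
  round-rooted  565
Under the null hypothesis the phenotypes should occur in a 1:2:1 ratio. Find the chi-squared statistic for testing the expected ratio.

0.610

Expected counts for N = 2320 under a 1:2:1 ratio (total parts = 4):
  long-rooted: 2320 × 1/4 = 580
  oval-rooted: 2320 × 2/4 = 1160
  round-rooted: 2320 × 1/4 = 580
χ² = Σ (O − E)² / E
  long-rooted: (591 − 580)² / 580 = 0.2086
  oval-rooted: (1164 − 1160)² / 1160 = 0.0138
  round-rooted: (565 − 580)² / 580 = 0.3879
χ² = 0.2086 + 0.0138 + 0.3879 = 0.6103 ≈ 0.610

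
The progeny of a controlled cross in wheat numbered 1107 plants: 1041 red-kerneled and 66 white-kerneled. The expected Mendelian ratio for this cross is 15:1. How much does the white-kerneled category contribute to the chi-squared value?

Expected counts for N = 1107 under a 15:1 ratio (total parts = 16):
  red-kerneled: 1107 × 15/16 = 1037.8125
  white-kerneled: 1107 × 1/16 = 69.1875
Contribution of white-kerneled: (66 − 69.1875)² / 69.1875 = 0.1468

0.147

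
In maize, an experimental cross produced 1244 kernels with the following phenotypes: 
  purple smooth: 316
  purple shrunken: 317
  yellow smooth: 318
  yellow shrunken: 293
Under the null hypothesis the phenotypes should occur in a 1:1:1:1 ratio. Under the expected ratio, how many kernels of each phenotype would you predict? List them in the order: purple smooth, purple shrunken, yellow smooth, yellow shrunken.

311, 311, 311, 311

Total ratio parts = 4. Expected numbers out of 1244:
  purple smooth: 1244 × 1/4 = 311
  purple shrunken: 1244 × 1/4 = 311
  yellow smooth: 1244 × 1/4 = 311
  yellow shrunken: 1244 × 1/4 = 311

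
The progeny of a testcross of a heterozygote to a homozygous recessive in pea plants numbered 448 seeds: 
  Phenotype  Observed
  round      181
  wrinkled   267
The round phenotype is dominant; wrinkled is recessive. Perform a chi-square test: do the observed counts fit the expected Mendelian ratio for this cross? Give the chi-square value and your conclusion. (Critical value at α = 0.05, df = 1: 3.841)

16.509; not consistent

A testcross of a heterozygote (Aa × aa) gives a 1:1 phenotypic ratio.
The 1:1 ratio has 2 parts, so with N = 448 the expected counts are:
  round: 448 × 1/2 = 224
  wrinkled: 448 × 1/2 = 224
χ² = Σ (O − E)² / E
  round: (181 − 224)² / 224 = 8.2545
  wrinkled: (267 − 224)² / 224 = 8.2545
χ² = 8.2545 + 8.2545 = 16.509
Degrees of freedom = 2 − 1 = 1; critical value at α = 0.05 is 3.841.
Since 16.509 > 3.841, we reject the null hypothesis — the data do not fit the 1:1 ratio.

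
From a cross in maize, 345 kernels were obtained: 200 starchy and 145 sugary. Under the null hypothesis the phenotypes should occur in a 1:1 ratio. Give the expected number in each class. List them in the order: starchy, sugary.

Under the 1:1 hypothesis (Σ ratio = 2, N = 345):
  starchy: 345 × 1/2 = 172.5
  sugary: 345 × 1/2 = 172.5

172.5, 172.5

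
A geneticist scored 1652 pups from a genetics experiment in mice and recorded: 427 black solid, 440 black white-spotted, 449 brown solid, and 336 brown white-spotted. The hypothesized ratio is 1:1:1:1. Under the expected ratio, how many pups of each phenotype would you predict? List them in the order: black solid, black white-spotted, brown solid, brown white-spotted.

413, 413, 413, 413

Expected counts for N = 1652 under a 1:1:1:1 ratio (total parts = 4):
  black solid: 1652 × 1/4 = 413
  black white-spotted: 1652 × 1/4 = 413
  brown solid: 1652 × 1/4 = 413
  brown white-spotted: 1652 × 1/4 = 413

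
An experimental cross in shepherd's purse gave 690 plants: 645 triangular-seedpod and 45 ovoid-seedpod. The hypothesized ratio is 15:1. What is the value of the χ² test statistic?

Expected counts for N = 690 under a 15:1 ratio (total parts = 16):
  triangular-seedpod: 690 × 15/16 = 646.875
  ovoid-seedpod: 690 × 1/16 = 43.125
χ² = Σ (O − E)² / E
  triangular-seedpod: (645 − 646.875)² / 646.875 = 0.0054
  ovoid-seedpod: (45 − 43.125)² / 43.125 = 0.0815
χ² = 0.0054 + 0.0815 = 0.0869 ≈ 0.087

0.087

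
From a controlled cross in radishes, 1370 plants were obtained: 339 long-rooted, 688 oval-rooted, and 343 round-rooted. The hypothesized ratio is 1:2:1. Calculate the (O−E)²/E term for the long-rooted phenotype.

0.036

Under the 1:2:1 hypothesis (Σ ratio = 4, N = 1370):
  long-rooted: 1370 × 1/4 = 342.5
  oval-rooted: 1370 × 2/4 = 685
  round-rooted: 1370 × 1/4 = 342.5
Contribution of long-rooted: (339 − 342.5)² / 342.5 = 0.0358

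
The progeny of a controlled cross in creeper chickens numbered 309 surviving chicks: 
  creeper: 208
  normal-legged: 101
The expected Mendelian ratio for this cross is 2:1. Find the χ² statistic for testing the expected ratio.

Expected counts for N = 309 under a 2:1 ratio (total parts = 3):
  creeper: 309 × 2/3 = 206
  normal-legged: 309 × 1/3 = 103
χ² = Σ (O − E)² / E
  creeper: (208 − 206)² / 206 = 0.0194
  normal-legged: (101 − 103)² / 103 = 0.0388
χ² = 0.0194 + 0.0388 = 0.0582 ≈ 0.058

0.058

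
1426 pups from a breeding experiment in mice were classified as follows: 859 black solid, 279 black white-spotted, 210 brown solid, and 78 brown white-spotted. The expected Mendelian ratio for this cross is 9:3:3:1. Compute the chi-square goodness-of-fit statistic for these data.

The 9:3:3:1 ratio has 16 parts, so with N = 1426 the expected counts are:
  black solid: 1426 × 9/16 = 802.125
  black white-spotted: 1426 × 3/16 = 267.375
  brown solid: 1426 × 3/16 = 267.375
  brown white-spotted: 1426 × 1/16 = 89.125
χ² = Σ (O − E)² / E
  black solid: (859 − 802.125)² / 802.125 = 4.0327
  black white-spotted: (279 − 267.375)² / 267.375 = 0.5054
  brown solid: (210 − 267.375)² / 267.375 = 12.3119
  brown white-spotted: (78 − 89.125)² / 89.125 = 1.3887
χ² = 4.0327 + 0.5054 + 12.3119 + 1.3887 = 18.2387 ≈ 18.239

18.239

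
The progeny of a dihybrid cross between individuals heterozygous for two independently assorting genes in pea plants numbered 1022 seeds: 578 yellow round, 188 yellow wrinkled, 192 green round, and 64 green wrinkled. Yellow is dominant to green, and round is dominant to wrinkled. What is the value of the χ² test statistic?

A dihybrid F₂ with independent assortment and complete dominance at both loci gives a 9:3:3:1 phenotypic ratio.
The 9:3:3:1 ratio has 16 parts, so with N = 1022 the expected counts are:
  yellow round: 1022 × 9/16 = 574.875
  yellow wrinkled: 1022 × 3/16 = 191.625
  green round: 1022 × 3/16 = 191.625
  green wrinkled: 1022 × 1/16 = 63.875
χ² = Σ (O − E)² / E
  yellow round: (578 − 574.875)² / 574.875 = 0.0170
  yellow wrinkled: (188 − 191.625)² / 191.625 = 0.0686
  green round: (192 − 191.625)² / 191.625 = 0.0007
  green wrinkled: (64 − 63.875)² / 63.875 = 0.0002
χ² = 0.0170 + 0.0686 + 0.0007 + 0.0002 = 0.0865 ≈ 0.087

0.087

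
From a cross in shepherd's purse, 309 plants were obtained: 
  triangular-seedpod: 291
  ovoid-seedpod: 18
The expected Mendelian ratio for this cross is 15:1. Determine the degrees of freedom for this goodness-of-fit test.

A goodness-of-fit test with 2 phenotype classes has df = 2 − 1 = 1.

1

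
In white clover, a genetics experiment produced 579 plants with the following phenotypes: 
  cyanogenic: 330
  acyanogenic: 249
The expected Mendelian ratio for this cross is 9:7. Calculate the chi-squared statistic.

The 9:7 ratio has 16 parts, so with N = 579 the expected counts are:
  cyanogenic: 579 × 9/16 = 325.6875
  acyanogenic: 579 × 7/16 = 253.3125
χ² = Σ (O − E)² / E
  cyanogenic: (330 − 325.6875)² / 325.6875 = 0.0571
  acyanogenic: (249 − 253.3125)² / 253.3125 = 0.0734
χ² = 0.0571 + 0.0734 = 0.1305 ≈ 0.131

0.131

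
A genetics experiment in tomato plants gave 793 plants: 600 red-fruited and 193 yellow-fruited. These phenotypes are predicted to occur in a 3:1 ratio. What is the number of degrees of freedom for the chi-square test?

A goodness-of-fit test with 2 phenotype classes has df = 2 − 1 = 1.

1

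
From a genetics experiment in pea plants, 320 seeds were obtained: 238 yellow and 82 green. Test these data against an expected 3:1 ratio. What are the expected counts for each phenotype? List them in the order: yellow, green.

Total ratio parts = 4. Expected numbers out of 320:
  yellow: 320 × 3/4 = 240
  green: 320 × 1/4 = 80

240, 80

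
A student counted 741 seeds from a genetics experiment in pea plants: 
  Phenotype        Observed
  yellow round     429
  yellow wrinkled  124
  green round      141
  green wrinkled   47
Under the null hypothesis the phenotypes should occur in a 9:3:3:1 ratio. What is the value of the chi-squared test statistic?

2.003

The 9:3:3:1 ratio has 16 parts, so with N = 741 the expected counts are:
  yellow round: 741 × 9/16 = 416.8125
  yellow wrinkled: 741 × 3/16 = 138.9375
  green round: 741 × 3/16 = 138.9375
  green wrinkled: 741 × 1/16 = 46.3125
χ² = Σ (O − E)² / E
  yellow round: (429 − 416.8125)² / 416.8125 = 0.3564
  yellow wrinkled: (124 − 138.9375)² / 138.9375 = 1.6060
  green round: (141 − 138.9375)² / 138.9375 = 0.0306
  green wrinkled: (47 − 46.3125)² / 46.3125 = 0.0102
χ² = 0.3564 + 1.6060 + 0.0306 + 0.0102 = 2.0032 ≈ 2.003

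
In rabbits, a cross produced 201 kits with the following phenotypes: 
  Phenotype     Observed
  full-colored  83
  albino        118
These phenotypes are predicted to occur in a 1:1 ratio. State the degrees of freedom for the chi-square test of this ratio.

1

A goodness-of-fit test with 2 phenotype classes has df = 2 − 1 = 1.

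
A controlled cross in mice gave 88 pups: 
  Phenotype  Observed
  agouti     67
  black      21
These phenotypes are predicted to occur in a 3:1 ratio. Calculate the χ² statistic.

0.061

The 3:1 ratio has 4 parts, so with N = 88 the expected counts are:
  agouti: 88 × 3/4 = 66
  black: 88 × 1/4 = 22
χ² = Σ (O − E)² / E
  agouti: (67 − 66)² / 66 = 0.0152
  black: (21 − 22)² / 22 = 0.0455
χ² = 0.0152 + 0.0455 = 0.0607 ≈ 0.061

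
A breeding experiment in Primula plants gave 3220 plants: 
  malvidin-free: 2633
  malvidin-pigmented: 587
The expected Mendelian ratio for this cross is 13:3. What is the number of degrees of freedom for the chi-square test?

A goodness-of-fit test with 2 phenotype classes has df = 2 − 1 = 1.

1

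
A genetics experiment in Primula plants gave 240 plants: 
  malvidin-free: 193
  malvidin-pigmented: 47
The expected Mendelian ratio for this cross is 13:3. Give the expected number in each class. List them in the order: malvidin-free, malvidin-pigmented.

195, 45

The 13:3 ratio has 16 parts, so with N = 240 the expected counts are:
  malvidin-free: 240 × 13/16 = 195
  malvidin-pigmented: 240 × 3/16 = 45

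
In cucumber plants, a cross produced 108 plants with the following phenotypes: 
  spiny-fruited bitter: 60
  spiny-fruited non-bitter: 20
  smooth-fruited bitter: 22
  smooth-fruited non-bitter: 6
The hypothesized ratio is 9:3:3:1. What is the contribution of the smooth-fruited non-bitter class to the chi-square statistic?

0.083

Expected counts for N = 108 under a 9:3:3:1 ratio (total parts = 16):
  spiny-fruited bitter: 108 × 9/16 = 60.75
  spiny-fruited non-bitter: 108 × 3/16 = 20.25
  smooth-fruited bitter: 108 × 3/16 = 20.25
  smooth-fruited non-bitter: 108 × 1/16 = 6.75
Contribution of smooth-fruited non-bitter: (6 − 6.75)² / 6.75 = 0.0833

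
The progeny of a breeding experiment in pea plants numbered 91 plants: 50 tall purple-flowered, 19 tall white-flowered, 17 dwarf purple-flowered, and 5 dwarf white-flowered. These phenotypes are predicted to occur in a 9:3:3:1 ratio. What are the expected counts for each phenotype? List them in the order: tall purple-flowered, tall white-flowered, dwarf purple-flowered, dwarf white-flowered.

51.1875, 17.0625, 17.0625, 5.6875

Expected counts for N = 91 under a 9:3:3:1 ratio (total parts = 16):
  tall purple-flowered: 91 × 9/16 = 51.1875
  tall white-flowered: 91 × 3/16 = 17.0625
  dwarf purple-flowered: 91 × 3/16 = 17.0625
  dwarf white-flowered: 91 × 1/16 = 5.6875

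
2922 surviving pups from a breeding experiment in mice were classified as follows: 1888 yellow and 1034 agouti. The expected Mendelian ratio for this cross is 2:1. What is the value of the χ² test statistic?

Total ratio parts = 3. Expected numbers out of 2922:
  yellow: 2922 × 2/3 = 1948
  agouti: 2922 × 1/3 = 974
χ² = Σ (O − E)² / E
  yellow: (1888 − 1948)² / 1948 = 1.8480
  agouti: (1034 − 974)² / 974 = 3.6961
χ² = 1.8480 + 3.6961 = 5.5441 ≈ 5.544

5.544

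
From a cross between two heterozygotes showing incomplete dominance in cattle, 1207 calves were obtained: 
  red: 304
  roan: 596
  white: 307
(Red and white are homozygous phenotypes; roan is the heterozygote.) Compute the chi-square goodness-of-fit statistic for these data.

With incomplete dominance, a heterozygote × heterozygote cross gives a 1:2:1 phenotypic ratio.
The 1:2:1 ratio has 4 parts, so with N = 1207 the expected counts are:
  red: 1207 × 1/4 = 301.75
  roan: 1207 × 2/4 = 603.5
  white: 1207 × 1/4 = 301.75
χ² = Σ (O − E)² / E
  red: (304 − 301.75)² / 301.75 = 0.0168
  roan: (596 − 603.5)² / 603.5 = 0.0932
  white: (307 − 301.75)² / 301.75 = 0.0913
χ² = 0.0168 + 0.0932 + 0.0913 = 0.2013 ≈ 0.201

0.201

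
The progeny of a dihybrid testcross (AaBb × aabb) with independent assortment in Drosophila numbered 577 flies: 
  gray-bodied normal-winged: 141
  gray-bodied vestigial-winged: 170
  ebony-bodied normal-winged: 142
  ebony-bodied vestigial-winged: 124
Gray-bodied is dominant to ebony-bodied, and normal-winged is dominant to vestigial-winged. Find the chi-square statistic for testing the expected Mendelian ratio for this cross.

7.548

A dihybrid testcross with independent assortment gives a 1:1:1:1 ratio.
The 1:1:1:1 ratio has 4 parts, so with N = 577 the expected counts are:
  gray-bodied normal-winged: 577 × 1/4 = 144.25
  gray-bodied vestigial-winged: 577 × 1/4 = 144.25
  ebony-bodied normal-winged: 577 × 1/4 = 144.25
  ebony-bodied vestigial-winged: 577 × 1/4 = 144.25
χ² = Σ (O − E)² / E
  gray-bodied normal-winged: (141 − 144.25)² / 144.25 = 0.0732
  gray-bodied vestigial-winged: (170 − 144.25)² / 144.25 = 4.5966
  ebony-bodied normal-winged: (142 − 144.25)² / 144.25 = 0.0351
  ebony-bodied vestigial-winged: (124 − 144.25)² / 144.25 = 2.8427
χ² = 0.0732 + 4.5966 + 0.0351 + 2.8427 = 7.5476 ≈ 7.548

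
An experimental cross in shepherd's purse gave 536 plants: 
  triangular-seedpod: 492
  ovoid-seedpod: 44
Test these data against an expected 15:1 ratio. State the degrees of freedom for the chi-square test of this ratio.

1

A goodness-of-fit test with 2 phenotype classes has df = 2 − 1 = 1.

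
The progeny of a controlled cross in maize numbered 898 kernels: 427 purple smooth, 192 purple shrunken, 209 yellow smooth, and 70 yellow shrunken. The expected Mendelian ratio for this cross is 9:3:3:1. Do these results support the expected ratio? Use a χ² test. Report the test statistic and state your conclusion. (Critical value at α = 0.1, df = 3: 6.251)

28.630; not consistent

Expected counts for N = 898 under a 9:3:3:1 ratio (total parts = 16):
  purple smooth: 898 × 9/16 = 505.125
  purple shrunken: 898 × 3/16 = 168.375
  yellow smooth: 898 × 3/16 = 168.375
  yellow shrunken: 898 × 1/16 = 56.125
χ² = Σ (O − E)² / E
  purple smooth: (427 − 505.125)² / 505.125 = 12.0832
  purple shrunken: (192 − 168.375)² / 168.375 = 3.3149
  yellow smooth: (209 − 168.375)² / 168.375 = 9.8019
  yellow shrunken: (70 − 56.125)² / 56.125 = 3.4301
χ² = 12.0832 + 3.3149 + 9.8019 + 3.4301 = 28.6301 ≈ 28.630
Degrees of freedom = 4 − 1 = 3; critical value at α = 0.1 is 6.251.
Since 28.630 > 6.251, we reject the null hypothesis — the data do not fit the 9:3:3:1 ratio.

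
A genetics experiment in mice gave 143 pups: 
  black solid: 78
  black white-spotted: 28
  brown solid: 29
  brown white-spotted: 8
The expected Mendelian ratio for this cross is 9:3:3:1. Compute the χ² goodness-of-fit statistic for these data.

Under the 9:3:3:1 hypothesis (Σ ratio = 16, N = 143):
  black solid: 143 × 9/16 = 80.4375
  black white-spotted: 143 × 3/16 = 26.8125
  brown solid: 143 × 3/16 = 26.8125
  brown white-spotted: 143 × 1/16 = 8.9375
χ² = Σ (O − E)² / E
  black solid: (78 − 80.4375)² / 80.4375 = 0.0739
  black white-spotted: (28 − 26.8125)² / 26.8125 = 0.0526
  brown solid: (29 − 26.8125)² / 26.8125 = 0.1785
  brown white-spotted: (8 − 8.9375)² / 8.9375 = 0.0983
χ² = 0.0739 + 0.0526 + 0.1785 + 0.0983 = 0.4033 ≈ 0.403

0.403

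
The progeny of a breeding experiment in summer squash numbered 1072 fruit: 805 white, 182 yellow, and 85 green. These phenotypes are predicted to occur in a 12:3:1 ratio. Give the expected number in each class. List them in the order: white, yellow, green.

804, 201, 67

Expected counts for N = 1072 under a 12:3:1 ratio (total parts = 16):
  white: 1072 × 12/16 = 804
  yellow: 1072 × 3/16 = 201
  green: 1072 × 1/16 = 67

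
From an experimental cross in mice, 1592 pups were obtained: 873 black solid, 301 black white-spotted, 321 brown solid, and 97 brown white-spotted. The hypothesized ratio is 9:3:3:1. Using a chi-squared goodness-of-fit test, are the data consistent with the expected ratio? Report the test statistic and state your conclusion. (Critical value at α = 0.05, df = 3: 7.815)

2.345; consistent

The 9:3:3:1 ratio has 16 parts, so with N = 1592 the expected counts are:
  black solid: 1592 × 9/16 = 895.5
  black white-spotted: 1592 × 3/16 = 298.5
  brown solid: 1592 × 3/16 = 298.5
  brown white-spotted: 1592 × 1/16 = 99.5
χ² = Σ (O − E)² / E
  black solid: (873 − 895.5)² / 895.5 = 0.5653
  black white-spotted: (301 − 298.5)² / 298.5 = 0.0209
  brown solid: (321 − 298.5)² / 298.5 = 1.6960
  brown white-spotted: (97 − 99.5)² / 99.5 = 0.0628
χ² = 0.5653 + 0.0209 + 1.6960 + 0.0628 = 2.345
Degrees of freedom = 4 − 1 = 3; critical value at α = 0.05 is 7.815.
Since 2.345 < 7.815, we fail to reject the null hypothesis — the data are consistent with the 9:3:3:1 ratio.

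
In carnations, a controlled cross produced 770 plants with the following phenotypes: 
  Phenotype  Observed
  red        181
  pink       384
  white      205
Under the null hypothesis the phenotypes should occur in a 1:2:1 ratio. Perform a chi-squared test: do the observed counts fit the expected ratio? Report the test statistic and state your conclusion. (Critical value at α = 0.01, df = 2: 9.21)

The 1:2:1 ratio has 4 parts, so with N = 770 the expected counts are:
  red: 770 × 1/4 = 192.5
  pink: 770 × 2/4 = 385
  white: 770 × 1/4 = 192.5
χ² = Σ (O − E)² / E
  red: (181 − 192.5)² / 192.5 = 0.6870
  pink: (384 − 385)² / 385 = 0.0026
  white: (205 − 192.5)² / 192.5 = 0.8117
χ² = 0.6870 + 0.0026 + 0.8117 = 1.5013 ≈ 1.501
Degrees of freedom = 3 − 1 = 2; critical value at α = 0.01 is 9.21.
Since 1.501 < 9.21, we fail to reject the null hypothesis — the data are consistent with the 1:2:1 ratio.

1.501; consistent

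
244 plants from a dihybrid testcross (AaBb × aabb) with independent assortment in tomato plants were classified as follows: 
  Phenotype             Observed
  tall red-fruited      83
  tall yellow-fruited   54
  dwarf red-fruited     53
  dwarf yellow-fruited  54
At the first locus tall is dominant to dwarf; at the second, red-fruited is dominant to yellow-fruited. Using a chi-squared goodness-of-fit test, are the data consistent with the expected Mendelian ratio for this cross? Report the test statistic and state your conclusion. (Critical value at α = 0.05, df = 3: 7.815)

A dihybrid testcross with independent assortment gives a 1:1:1:1 ratio.
Expected counts for N = 244 under a 1:1:1:1 ratio (total parts = 4):
  tall red-fruited: 244 × 1/4 = 61
  tall yellow-fruited: 244 × 1/4 = 61
  dwarf red-fruited: 244 × 1/4 = 61
  dwarf yellow-fruited: 244 × 1/4 = 61
χ² = Σ (O − E)² / E
  tall red-fruited: (83 − 61)² / 61 = 7.9344
  tall yellow-fruited: (54 − 61)² / 61 = 0.8033
  dwarf red-fruited: (53 − 61)² / 61 = 1.0492
  dwarf yellow-fruited: (54 − 61)² / 61 = 0.8033
χ² = 7.9344 + 0.8033 + 1.0492 + 0.8033 = 10.5902 ≈ 10.590
Degrees of freedom = 4 − 1 = 3; critical value at α = 0.05 is 7.815.
Since 10.590 > 7.815, we reject the null hypothesis — the data do not fit the 1:1:1:1 ratio.

10.590; not consistent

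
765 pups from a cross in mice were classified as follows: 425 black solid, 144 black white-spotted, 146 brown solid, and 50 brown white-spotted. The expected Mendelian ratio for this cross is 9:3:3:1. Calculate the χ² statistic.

Expected counts for N = 765 under a 9:3:3:1 ratio (total parts = 16):
  black solid: 765 × 9/16 = 430.3125
  black white-spotted: 765 × 3/16 = 143.4375
  brown solid: 765 × 3/16 = 143.4375
  brown white-spotted: 765 × 1/16 = 47.8125
χ² = Σ (O − E)² / E
  black solid: (425 − 430.3125)² / 430.3125 = 0.0656
  black white-spotted: (144 − 143.4375)² / 143.4375 = 0.0022
  brown solid: (146 − 143.4375)² / 143.4375 = 0.0458
  brown white-spotted: (50 − 47.8125)² / 47.8125 = 0.1001
χ² = 0.0656 + 0.0022 + 0.0458 + 0.1001 = 0.2137 ≈ 0.214

0.214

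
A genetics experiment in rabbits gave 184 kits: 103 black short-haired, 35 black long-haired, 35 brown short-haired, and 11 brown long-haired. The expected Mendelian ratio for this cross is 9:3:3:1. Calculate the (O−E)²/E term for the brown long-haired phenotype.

The 9:3:3:1 ratio has 16 parts, so with N = 184 the expected counts are:
  black short-haired: 184 × 9/16 = 103.5
  black long-haired: 184 × 3/16 = 34.5
  brown short-haired: 184 × 3/16 = 34.5
  brown long-haired: 184 × 1/16 = 11.5
Contribution of brown long-haired: (11 − 11.5)² / 11.5 = 0.0217

0.022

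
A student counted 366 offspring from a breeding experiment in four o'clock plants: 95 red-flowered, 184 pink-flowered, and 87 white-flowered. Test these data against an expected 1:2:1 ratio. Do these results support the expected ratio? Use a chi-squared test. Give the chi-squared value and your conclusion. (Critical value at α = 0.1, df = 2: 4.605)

The 1:2:1 ratio has 4 parts, so with N = 366 the expected counts are:
  red-flowered: 366 × 1/4 = 91.5
  pink-flowered: 366 × 2/4 = 183
  white-flowered: 366 × 1/4 = 91.5
χ² = Σ (O − E)² / E
  red-flowered: (95 − 91.5)² / 91.5 = 0.1339
  pink-flowered: (184 − 183)² / 183 = 0.0055
  white-flowered: (87 − 91.5)² / 91.5 = 0.2213
χ² = 0.1339 + 0.0055 + 0.2213 = 0.3607 ≈ 0.361
Degrees of freedom = 3 − 1 = 2; critical value at α = 0.1 is 4.605.
Since 0.361 < 4.605, we fail to reject the null hypothesis — the data are consistent with the 1:2:1 ratio.

0.361; consistent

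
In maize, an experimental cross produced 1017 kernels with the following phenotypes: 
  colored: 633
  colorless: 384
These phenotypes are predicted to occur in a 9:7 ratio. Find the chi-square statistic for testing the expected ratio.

Total ratio parts = 16. Expected numbers out of 1017:
  colored: 1017 × 9/16 = 572.0625
  colorless: 1017 × 7/16 = 444.9375
χ² = Σ (O − E)² / E
  colored: (633 − 572.0625)² / 572.0625 = 6.4912
  colorless: (384 − 444.9375)² / 444.9375 = 8.3458
χ² = 6.4912 + 8.3458 = 14.837

14.837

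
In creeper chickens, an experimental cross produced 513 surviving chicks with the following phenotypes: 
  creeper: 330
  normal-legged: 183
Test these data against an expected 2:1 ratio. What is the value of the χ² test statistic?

Expected counts for N = 513 under a 2:1 ratio (total parts = 3):
  creeper: 513 × 2/3 = 342
  normal-legged: 513 × 1/3 = 171
χ² = Σ (O − E)² / E
  creeper: (330 − 342)² / 342 = 0.4211
  normal-legged: (183 − 171)² / 171 = 0.8421
χ² = 0.4211 + 0.8421 = 1.2632 ≈ 1.263

1.263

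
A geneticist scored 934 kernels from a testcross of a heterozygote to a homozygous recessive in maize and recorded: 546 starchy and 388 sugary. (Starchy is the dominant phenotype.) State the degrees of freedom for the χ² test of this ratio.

A testcross of a heterozygote (Aa × aa) gives a 1:1 phenotypic ratio.
A goodness-of-fit test with 2 phenotype classes has df = 2 − 1 = 1.

1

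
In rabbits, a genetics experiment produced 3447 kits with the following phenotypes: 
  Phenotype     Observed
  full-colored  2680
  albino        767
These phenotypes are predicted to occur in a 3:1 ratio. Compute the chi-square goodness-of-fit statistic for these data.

13.890

Under the 3:1 hypothesis (Σ ratio = 4, N = 3447):
  full-colored: 3447 × 3/4 = 2585.25
  albino: 3447 × 1/4 = 861.75
χ² = Σ (O − E)² / E
  full-colored: (2680 − 2585.25)² / 2585.25 = 3.4726
  albino: (767 − 861.75)² / 861.75 = 10.4178
χ² = 3.4726 + 10.4178 = 13.8904 ≈ 13.890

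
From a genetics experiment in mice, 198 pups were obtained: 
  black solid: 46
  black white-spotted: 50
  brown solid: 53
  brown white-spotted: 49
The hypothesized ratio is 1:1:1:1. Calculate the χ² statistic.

0.505

Total ratio parts = 4. Expected numbers out of 198:
  black solid: 198 × 1/4 = 49.5
  black white-spotted: 198 × 1/4 = 49.5
  brown solid: 198 × 1/4 = 49.5
  brown white-spotted: 198 × 1/4 = 49.5
χ² = Σ (O − E)² / E
  black solid: (46 − 49.5)² / 49.5 = 0.2475
  black white-spotted: (50 − 49.5)² / 49.5 = 0.0051
  brown solid: (53 − 49.5)² / 49.5 = 0.2475
  brown white-spotted: (49 − 49.5)² / 49.5 = 0.0051
χ² = 0.2475 + 0.0051 + 0.2475 + 0.0051 = 0.5052 ≈ 0.505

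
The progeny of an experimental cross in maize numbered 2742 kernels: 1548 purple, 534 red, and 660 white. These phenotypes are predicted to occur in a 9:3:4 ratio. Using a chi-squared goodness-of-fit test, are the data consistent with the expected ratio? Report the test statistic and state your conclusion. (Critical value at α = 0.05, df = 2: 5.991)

Expected counts for N = 2742 under a 9:3:4 ratio (total parts = 16):
  purple: 2742 × 9/16 = 1542.375
  red: 2742 × 3/16 = 514.125
  white: 2742 × 4/16 = 685.5
χ² = Σ (O − E)² / E
  purple: (1548 − 1542.375)² / 1542.375 = 0.0205
  red: (534 − 514.125)² / 514.125 = 0.7683
  white: (660 − 685.5)² / 685.5 = 0.9486
χ² = 0.0205 + 0.7683 + 0.9486 = 1.7374 ≈ 1.737
Degrees of freedom = 3 − 1 = 2; critical value at α = 0.05 is 5.991.
Since 1.737 < 5.991, we fail to reject the null hypothesis — the data are consistent with the 9:3:4 ratio.

1.737; consistent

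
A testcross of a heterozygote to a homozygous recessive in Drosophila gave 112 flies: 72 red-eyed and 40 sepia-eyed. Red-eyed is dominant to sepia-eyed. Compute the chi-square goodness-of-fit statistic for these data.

9.143

A testcross of a heterozygote (Aa × aa) gives a 1:1 phenotypic ratio.
Total ratio parts = 2. Expected numbers out of 112:
  red-eyed: 112 × 1/2 = 56
  sepia-eyed: 112 × 1/2 = 56
χ² = Σ (O − E)² / E
  red-eyed: (72 − 56)² / 56 = 4.5714
  sepia-eyed: (40 − 56)² / 56 = 4.5714
χ² = 4.5714 + 4.5714 = 9.1428 ≈ 9.143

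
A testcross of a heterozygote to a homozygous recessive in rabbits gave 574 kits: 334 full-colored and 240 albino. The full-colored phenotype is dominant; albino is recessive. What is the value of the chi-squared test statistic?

15.394

A testcross of a heterozygote (Aa × aa) gives a 1:1 phenotypic ratio.
Expected counts for N = 574 under a 1:1 ratio (total parts = 2):
  full-colored: 574 × 1/2 = 287
  albino: 574 × 1/2 = 287
χ² = Σ (O − E)² / E
  full-colored: (334 − 287)² / 287 = 7.6969
  albino: (240 − 287)² / 287 = 7.6969
χ² = 7.6969 + 7.6969 = 15.3938 ≈ 15.394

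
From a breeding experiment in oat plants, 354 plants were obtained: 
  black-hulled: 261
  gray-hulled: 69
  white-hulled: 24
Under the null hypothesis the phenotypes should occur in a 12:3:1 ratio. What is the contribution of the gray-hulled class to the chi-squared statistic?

Expected counts for N = 354 under a 12:3:1 ratio (total parts = 16):
  black-hulled: 354 × 12/16 = 265.5
  gray-hulled: 354 × 3/16 = 66.375
  white-hulled: 354 × 1/16 = 22.125
Contribution of gray-hulled: (69 − 66.375)² / 66.375 = 0.1038

0.104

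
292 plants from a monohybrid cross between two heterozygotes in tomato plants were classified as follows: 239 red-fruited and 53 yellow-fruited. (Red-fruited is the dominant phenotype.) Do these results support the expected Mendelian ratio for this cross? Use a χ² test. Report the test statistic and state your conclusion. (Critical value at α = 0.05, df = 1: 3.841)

For a monohybrid cross between heterozygotes with complete dominance, the expected phenotypic ratio is 3:1.
Expected counts for N = 292 under a 3:1 ratio (total parts = 4):
  red-fruited: 292 × 3/4 = 219
  yellow-fruited: 292 × 1/4 = 73
χ² = Σ (O − E)² / E
  red-fruited: (239 − 219)² / 219 = 1.8265
  yellow-fruited: (53 − 73)² / 73 = 5.4795
χ² = 1.8265 + 5.4795 = 7.306
Degrees of freedom = 2 − 1 = 1; critical value at α = 0.05 is 3.841.
Since 7.306 > 3.841, we reject the null hypothesis — the data do not fit the 3:1 ratio.

7.306; not consistent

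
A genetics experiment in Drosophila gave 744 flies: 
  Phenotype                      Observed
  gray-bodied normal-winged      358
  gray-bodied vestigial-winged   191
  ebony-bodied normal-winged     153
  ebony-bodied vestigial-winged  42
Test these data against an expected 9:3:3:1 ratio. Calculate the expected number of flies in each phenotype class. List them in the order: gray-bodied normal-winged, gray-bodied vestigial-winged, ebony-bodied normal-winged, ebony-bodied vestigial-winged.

Expected counts for N = 744 under a 9:3:3:1 ratio (total parts = 16):
  gray-bodied normal-winged: 744 × 9/16 = 418.5
  gray-bodied vestigial-winged: 744 × 3/16 = 139.5
  ebony-bodied normal-winged: 744 × 3/16 = 139.5
  ebony-bodied vestigial-winged: 744 × 1/16 = 46.5

418.5, 139.5, 139.5, 46.5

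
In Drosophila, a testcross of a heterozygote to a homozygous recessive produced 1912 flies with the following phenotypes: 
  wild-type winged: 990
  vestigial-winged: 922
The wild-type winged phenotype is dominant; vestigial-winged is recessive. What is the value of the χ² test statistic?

A testcross of a heterozygote (Aa × aa) gives a 1:1 phenotypic ratio.
Expected counts for N = 1912 under a 1:1 ratio (total parts = 2):
  wild-type winged: 1912 × 1/2 = 956
  vestigial-winged: 1912 × 1/2 = 956
χ² = Σ (O − E)² / E
  wild-type winged: (990 − 956)² / 956 = 1.2092
  vestigial-winged: (922 − 956)² / 956 = 1.2092
χ² = 1.2092 + 1.2092 = 2.4184 ≈ 2.418

2.418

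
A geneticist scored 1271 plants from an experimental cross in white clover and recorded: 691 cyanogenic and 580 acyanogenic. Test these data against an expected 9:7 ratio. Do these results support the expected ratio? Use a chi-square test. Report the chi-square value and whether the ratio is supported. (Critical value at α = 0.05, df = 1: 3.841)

Under the 9:7 hypothesis (Σ ratio = 16, N = 1271):
  cyanogenic: 1271 × 9/16 = 714.9375
  acyanogenic: 1271 × 7/16 = 556.0625
χ² = Σ (O − E)² / E
  cyanogenic: (691 − 714.9375)² / 714.9375 = 0.8015
  acyanogenic: (580 − 556.0625)² / 556.0625 = 1.0305
χ² = 0.8015 + 1.0305 = 1.832
Degrees of freedom = 2 − 1 = 1; critical value at α = 0.05 is 3.841.
Since 1.832 < 3.841, we fail to reject the null hypothesis — the data are consistent with the 9:7 ratio.

1.832; consistent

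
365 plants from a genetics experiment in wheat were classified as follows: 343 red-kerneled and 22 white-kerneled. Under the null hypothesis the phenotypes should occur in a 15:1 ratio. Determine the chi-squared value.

0.031

Under the 15:1 hypothesis (Σ ratio = 16, N = 365):
  red-kerneled: 365 × 15/16 = 342.1875
  white-kerneled: 365 × 1/16 = 22.8125
χ² = Σ (O − E)² / E
  red-kerneled: (343 − 342.1875)² / 342.1875 = 0.0019
  white-kerneled: (22 − 22.8125)² / 22.8125 = 0.0289
χ² = 0.0019 + 0.0289 = 0.0308 ≈ 0.031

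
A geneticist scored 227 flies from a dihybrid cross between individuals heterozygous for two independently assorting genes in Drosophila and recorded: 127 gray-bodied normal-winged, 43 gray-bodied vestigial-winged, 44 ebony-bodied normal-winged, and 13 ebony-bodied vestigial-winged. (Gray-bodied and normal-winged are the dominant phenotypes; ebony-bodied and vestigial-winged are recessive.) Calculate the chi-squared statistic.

A dihybrid F₂ with independent assortment and complete dominance at both loci gives a 9:3:3:1 phenotypic ratio.
Total ratio parts = 16. Expected numbers out of 227:
  gray-bodied normal-winged: 227 × 9/16 = 127.6875
  gray-bodied vestigial-winged: 227 × 3/16 = 42.5625
  ebony-bodied normal-winged: 227 × 3/16 = 42.5625
  ebony-bodied vestigial-winged: 227 × 1/16 = 14.1875
χ² = Σ (O − E)² / E
  gray-bodied normal-winged: (127 − 127.6875)² / 127.6875 = 0.0037
  gray-bodied vestigial-winged: (43 − 42.5625)² / 42.5625 = 0.0045
  ebony-bodied normal-winged: (44 − 42.5625)² / 42.5625 = 0.0485
  ebony-bodied vestigial-winged: (13 − 14.1875)² / 14.1875 = 0.0994
χ² = 0.0037 + 0.0045 + 0.0485 + 0.0994 = 0.1561 ≈ 0.156

0.156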